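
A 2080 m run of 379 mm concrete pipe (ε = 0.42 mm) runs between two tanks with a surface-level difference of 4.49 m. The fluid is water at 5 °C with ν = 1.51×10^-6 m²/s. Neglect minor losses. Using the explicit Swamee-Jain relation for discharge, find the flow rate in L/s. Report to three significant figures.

Swamee-Jain (Type II): Q = -0.965·√(gD⁵h_f/L)·ln[ε/(3.7D) + √(3.17ν²L/(gD³h_f))]
√(gD⁵h_f/L) = √(9.81·0.379⁵·4.49/2080) = 0.01287
ε/(3.7D) = 3.00×10^-4; √(3.17ν²L/(gD³h_f)) = 7.92×10^-5
Q = -0.965·0.01287·ln(3.787×10^-4) = 0.09784 m³/s
Check: V = 0.867 m/s, Re = 2.18×10^5, f = 0.02151, h_f = 4.52 m ≈ 4.49 m ✓

Q ≈ 97.8 L/s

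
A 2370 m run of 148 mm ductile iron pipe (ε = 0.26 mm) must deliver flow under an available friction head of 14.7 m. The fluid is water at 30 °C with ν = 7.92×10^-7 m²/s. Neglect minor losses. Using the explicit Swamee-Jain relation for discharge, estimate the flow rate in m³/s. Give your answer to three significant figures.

Q ≈ 0.0150 m³/s

Swamee-Jain (Type II): Q = -0.965·√(gD⁵h_f/L)·ln[ε/(3.7D) + √(3.17ν²L/(gD³h_f))]
√(gD⁵h_f/L) = √(9.81·0.148⁵·14.7/2370) = 0.002079
ε/(3.7D) = 4.75×10^-4; √(3.17ν²L/(gD³h_f)) = 1.00×10^-4
Q = -0.965·0.002079·ln(5.752×10^-4) = 0.01497 m³/s
Check: V = 0.870 m/s, Re = 1.63×10^5, f = 0.02400, h_f = 14.8 m ≈ 14.7 m ✓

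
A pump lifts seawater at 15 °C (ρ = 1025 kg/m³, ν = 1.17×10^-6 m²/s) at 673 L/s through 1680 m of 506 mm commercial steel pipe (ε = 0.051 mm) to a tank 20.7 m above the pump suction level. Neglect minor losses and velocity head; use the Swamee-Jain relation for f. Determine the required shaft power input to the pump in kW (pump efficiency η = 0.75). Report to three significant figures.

V = 4Q/(πD²) = 3.347 m/s; Re = 1.45×10^6; ε/D = 1.01×10^-4; f = 0.01315
h_f = f(L/D)V²/2g = 24.92 m
Total head H = z + h_f = 20.7 + 24.92 = 45.62 m
P_hyd = ρgQH = 1025·9.81·0.673·45.62 = 308.7 kW
P_shaft = P_hyd/η = 308.7/0.75 = 411.7 kW

P_shaft ≈ 412 kW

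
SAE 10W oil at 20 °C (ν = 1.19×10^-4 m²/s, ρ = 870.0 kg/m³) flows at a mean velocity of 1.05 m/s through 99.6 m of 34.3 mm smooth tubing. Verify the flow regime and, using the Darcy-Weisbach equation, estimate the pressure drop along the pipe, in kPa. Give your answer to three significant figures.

Δp ≈ 294 kPa

Re = VD/ν = 1.05·0.03430/1.19×10^-4 = 303 → laminar (Re < 2300)
f = 64/Re = 0.2115
h_f = f(L/D)V²/(2g) = 0.2115·(99.6/0.03430)·1.05²/(2·9.81) = 34.51 m
Δp = ρg·h_f = 870.0·9.81·34.51 = 294.5 kPa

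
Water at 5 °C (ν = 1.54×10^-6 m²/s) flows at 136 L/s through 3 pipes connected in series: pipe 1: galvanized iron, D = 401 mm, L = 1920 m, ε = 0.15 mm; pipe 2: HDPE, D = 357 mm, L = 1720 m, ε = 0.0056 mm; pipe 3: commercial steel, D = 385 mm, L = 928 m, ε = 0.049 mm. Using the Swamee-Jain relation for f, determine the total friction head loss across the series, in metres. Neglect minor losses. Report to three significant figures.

Pipe 1: V = 1.077 m/s, Re = 2.80×10^5, ε/D = 3.74×10^-4, f = 0.01766, h_1 = f(L/D)V²/2g = 4.998 m
Pipe 2: V = 1.359 m/s, Re = 3.15×10^5, ε/D = 1.57×10^-5, f = 0.01443, h_2 = f(L/D)V²/2g = 6.542 m
Pipe 3: V = 1.168 m/s, Re = 2.92×10^5, ε/D = 1.27×10^-4, f = 0.01575, h_3 = f(L/D)V²/2g = 2.640 m
Series → Q common, losses add: H = Σh = 14.18 m

H ≈ 14.2 m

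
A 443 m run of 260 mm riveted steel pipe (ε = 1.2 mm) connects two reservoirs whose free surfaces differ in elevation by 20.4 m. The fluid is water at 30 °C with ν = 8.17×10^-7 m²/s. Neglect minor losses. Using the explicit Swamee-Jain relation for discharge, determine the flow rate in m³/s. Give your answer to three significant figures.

Q ≈ 0.149 m³/s

Swamee-Jain (Type II): Q = -0.965·√(gD⁵h_f/L)·ln[ε/(3.7D) + √(3.17ν²L/(gD³h_f))]
√(gD⁵h_f/L) = √(9.81·0.260⁵·20.4/443) = 0.02317
ε/(3.7D) = 0.00125; √(3.17ν²L/(gD³h_f)) = 1.63×10^-5
Q = -0.965·0.02317·ln(0.001264) = 0.1492 m³/s
Check: V = 2.81 m/s, Re = 8.94×10^5, f = 0.02982, h_f = 20.5 m ≈ 20.4 m ✓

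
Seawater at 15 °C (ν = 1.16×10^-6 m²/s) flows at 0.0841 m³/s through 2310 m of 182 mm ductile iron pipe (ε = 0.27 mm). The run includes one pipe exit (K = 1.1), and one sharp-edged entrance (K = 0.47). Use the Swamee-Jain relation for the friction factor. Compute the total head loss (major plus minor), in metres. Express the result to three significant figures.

H_L ≈ 151 m

V = 4Q/(πD²) = 3.233 m/s; V²/2g = 0.5326 m
Re = 5.07×10^5, ε/D = 0.00148 → f = 0.02223 (Swamee-Jain)
Major: h_f = f(L/D)·V²/2g = 0.02223·12692·0.5326 = 150.3 m
Minor: ΣK = 1.57; h_m = ΣK·V²/2g = 0.8362 m
Total H_L = 150.3 + 0.8362 = 151.1 m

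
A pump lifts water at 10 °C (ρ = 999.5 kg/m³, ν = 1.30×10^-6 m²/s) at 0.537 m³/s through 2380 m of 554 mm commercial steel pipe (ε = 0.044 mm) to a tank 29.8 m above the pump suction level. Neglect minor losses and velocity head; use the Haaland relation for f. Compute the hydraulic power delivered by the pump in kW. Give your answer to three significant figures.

P_hyd ≈ 232 kW

V = 4Q/(πD²) = 2.228 m/s; Re = 9.49×10^5; ε/D = 7.94×10^-5; f = 0.01307
h_f = f(L/D)V²/2g = 14.21 m
Total head H = z + h_f = 29.8 + 14.21 = 44.01 m
P_hyd = ρgQH = 999.5·9.81·0.537·44.01 = 231.7 kW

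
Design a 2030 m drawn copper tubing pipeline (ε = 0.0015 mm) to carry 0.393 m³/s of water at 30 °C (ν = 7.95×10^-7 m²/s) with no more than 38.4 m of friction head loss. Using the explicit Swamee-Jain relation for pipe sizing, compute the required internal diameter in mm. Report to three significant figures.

Swamee-Jain (Type III): D = 0.66·[ε^1.25·(LQ²/(gh_f))^4.75 + ν·Q^9.4·(L/(gh_f))^5.2]^0.04
LQ²/(gh_f) = 0.8323; L/(gh_f) = 5.389
Term 1 = ε^1.25·(…)^4.75 = 2.20×10^-8; Term 2 = ν·Q^9.4·(…)^5.2 = 7.79×10^-7
D = 0.66·(2.20×10^-8 + 7.79×10^-7)^0.04 = 0.3764 m = 376 mm
Check: V = 3.53 m/s, Re = 1.67×10^6, f = 0.01080, h_f = 37.0 m ≈ 38.4 m ✓

D ≈ 376 mm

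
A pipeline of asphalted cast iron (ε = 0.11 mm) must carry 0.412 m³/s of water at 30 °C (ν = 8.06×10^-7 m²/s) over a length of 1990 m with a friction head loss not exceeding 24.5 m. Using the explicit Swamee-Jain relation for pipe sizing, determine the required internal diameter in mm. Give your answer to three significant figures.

D ≈ 450 mm

Swamee-Jain (Type III): D = 0.66·[ε^1.25·(LQ²/(gh_f))^4.75 + ν·Q^9.4·(L/(gh_f))^5.2]^0.04
LQ²/(gh_f) = 1.405; L/(gh_f) = 8.280
Term 1 = ε^1.25·(…)^4.75 = 5.67×10^-5; Term 2 = ν·Q^9.4·(…)^5.2 = 1.15×10^-5
D = 0.66·(5.67×10^-5 + 1.15×10^-5)^0.04 = 0.4497 m = 450 mm
Check: V = 2.59 m/s, Re = 1.45×10^6, f = 0.01499, h_f = 22.8 m ≈ 24.5 m ✓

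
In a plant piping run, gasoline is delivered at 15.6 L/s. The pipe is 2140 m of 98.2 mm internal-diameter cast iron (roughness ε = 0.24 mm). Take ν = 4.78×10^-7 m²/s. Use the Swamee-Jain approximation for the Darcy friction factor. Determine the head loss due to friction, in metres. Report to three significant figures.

V = 4Q/(πD²) = 4·0.0156/(π·0.0982²) = 2.060 m/s
Re = VD/ν = 2.060·0.0982/4.78×10^-7 = 4.23×10^5 → turbulent
ε/D = 0.24/98.2 = 0.00244
Swamee-Jain: f = 0.02522
h_f = f(L/D)V²/(2g) = 0.02522·(2140/0.0982)·2.060²/(2·9.81) = 118.8 m

h_f ≈ 119 m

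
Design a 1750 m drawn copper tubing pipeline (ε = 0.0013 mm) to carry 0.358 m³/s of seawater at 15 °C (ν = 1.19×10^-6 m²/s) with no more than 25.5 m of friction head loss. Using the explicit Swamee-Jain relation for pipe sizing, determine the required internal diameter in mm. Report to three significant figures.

D ≈ 390 mm

Swamee-Jain (Type III): D = 0.66·[ε^1.25·(LQ²/(gh_f))^4.75 + ν·Q^9.4·(L/(gh_f))^5.2]^0.04
LQ²/(gh_f) = 0.8966; L/(gh_f) = 6.996
Term 1 = ε^1.25·(…)^4.75 = 2.61×10^-8; Term 2 = ν·Q^9.4·(…)^5.2 = 1.88×10^-6
D = 0.66·(2.61×10^-8 + 1.88×10^-6)^0.04 = 0.3898 m = 390 mm
Check: V = 3.00 m/s, Re = 9.83×10^5, f = 0.01172, h_f = 24.2 m ≈ 25.5 m ✓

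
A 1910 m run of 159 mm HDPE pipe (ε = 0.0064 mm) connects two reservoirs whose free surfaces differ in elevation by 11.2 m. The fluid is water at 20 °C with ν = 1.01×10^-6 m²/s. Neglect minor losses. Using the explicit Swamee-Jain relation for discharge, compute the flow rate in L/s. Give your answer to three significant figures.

Q ≈ 20.9 L/s

Swamee-Jain (Type II): Q = -0.965·√(gD⁵h_f/L)·ln[ε/(3.7D) + √(3.17ν²L/(gD³h_f))]
√(gD⁵h_f/L) = √(9.81·0.159⁵·11.2/1910) = 0.002418
ε/(3.7D) = 1.09×10^-5; √(3.17ν²L/(gD³h_f)) = 1.18×10^-4
Q = -0.965·0.002418·ln(1.291×10^-4) = 0.02089 m³/s
Check: V = 1.05 m/s, Re = 1.66×10^5, f = 0.01644, h_f = 11.1 m ≈ 11.2 m ✓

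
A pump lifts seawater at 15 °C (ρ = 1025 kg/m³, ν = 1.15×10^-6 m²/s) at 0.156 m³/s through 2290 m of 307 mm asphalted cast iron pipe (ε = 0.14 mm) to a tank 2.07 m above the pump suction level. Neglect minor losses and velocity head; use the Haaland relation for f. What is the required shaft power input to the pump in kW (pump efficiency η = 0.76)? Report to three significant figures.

V = 4Q/(πD²) = 2.107 m/s; Re = 5.63×10^5; ε/D = 4.56×10^-4; f = 0.01720
h_f = f(L/D)V²/2g = 29.04 m
Total head H = z + h_f = 2.07 + 29.04 = 31.11 m
P_hyd = ρgQH = 1025·9.81·0.156·31.11 = 48.80 kW
P_shaft = P_hyd/η = 48.80/0.76 = 64.21 kW

P_shaft ≈ 64.2 kW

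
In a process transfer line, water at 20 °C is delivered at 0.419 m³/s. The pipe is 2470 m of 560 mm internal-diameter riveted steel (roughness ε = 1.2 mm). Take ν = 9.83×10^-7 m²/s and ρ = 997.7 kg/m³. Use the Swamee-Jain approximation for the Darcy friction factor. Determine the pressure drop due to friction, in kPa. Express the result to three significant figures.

Δp ≈ 154 kPa

V = 4Q/(πD²) = 4·0.419/(π·0.560²) = 1.701 m/s
Re = VD/ν = 1.701·0.560/9.83×10^-7 = 9.69×10^5 → turbulent
ε/D = 1.2/560 = 0.00214
Swamee-Jain: f = 0.02411
h_f = f(L/D)V²/(2g) = 0.02411·(2470/0.560)·1.701²/(2·9.81) = 15.69 m
Δp = ρg·h_f = 997.7·9.81·15.69 = 153.5 kPa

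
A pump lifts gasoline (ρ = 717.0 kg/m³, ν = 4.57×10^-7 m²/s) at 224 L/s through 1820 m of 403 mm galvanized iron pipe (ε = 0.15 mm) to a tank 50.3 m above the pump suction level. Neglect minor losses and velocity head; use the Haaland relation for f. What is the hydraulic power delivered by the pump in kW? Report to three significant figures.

P_hyd ≈ 97.2 kW

V = 4Q/(πD²) = 1.756 m/s; Re = 1.55×10^6; ε/D = 3.72×10^-4; f = 0.01604
h_f = f(L/D)V²/2g = 11.38 m
Total head H = z + h_f = 50.3 + 11.38 = 61.68 m
P_hyd = ρgQH = 717.0·9.81·0.224·61.68 = 97.19 kW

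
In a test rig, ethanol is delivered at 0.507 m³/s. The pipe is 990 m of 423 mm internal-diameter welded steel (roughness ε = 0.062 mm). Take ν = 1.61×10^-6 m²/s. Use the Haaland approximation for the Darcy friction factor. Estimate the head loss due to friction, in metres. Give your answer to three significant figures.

h_f ≈ 21.8 m

V = 4Q/(πD²) = 4·0.507/(π·0.423²) = 3.608 m/s
Re = VD/ν = 3.608·0.423/1.61×10^-6 = 9.48×10^5 → turbulent
ε/D = 0.062/423 = 1.47×10^-4
Haaland: f = 0.01401
h_f = f(L/D)V²/(2g) = 0.01401·(990/0.423)·3.608²/(2·9.81) = 21.76 m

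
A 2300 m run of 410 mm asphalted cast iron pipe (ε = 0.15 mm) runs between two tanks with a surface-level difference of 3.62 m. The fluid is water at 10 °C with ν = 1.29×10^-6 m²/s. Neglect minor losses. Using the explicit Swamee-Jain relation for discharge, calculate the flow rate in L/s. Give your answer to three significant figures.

Swamee-Jain (Type II): Q = -0.965·√(gD⁵h_f/L)·ln[ε/(3.7D) + √(3.17ν²L/(gD³h_f))]
√(gD⁵h_f/L) = √(9.81·0.410⁵·3.62/2300) = 0.01337
ε/(3.7D) = 9.89×10^-5; √(3.17ν²L/(gD³h_f)) = 7.04×10^-5
Q = -0.965·0.01337·ln(1.693×10^-4) = 0.1121 m³/s
Check: V = 0.849 m/s, Re = 2.70×10^5, f = 0.01767, h_f = 3.64 m ≈ 3.62 m ✓

Q ≈ 112 L/s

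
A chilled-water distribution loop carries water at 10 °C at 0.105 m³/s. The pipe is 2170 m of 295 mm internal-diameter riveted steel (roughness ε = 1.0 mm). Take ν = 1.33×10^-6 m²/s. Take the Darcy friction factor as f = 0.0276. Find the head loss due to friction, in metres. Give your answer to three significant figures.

V = 4Q/(πD²) = 4·0.105/(π·0.295²) = 1.536 m/s
h_f = f(L/D)V²/(2g) = 0.02760·(2170/0.295)·1.536²/(2·9.81) = 24.42 m

h_f ≈ 24.4 m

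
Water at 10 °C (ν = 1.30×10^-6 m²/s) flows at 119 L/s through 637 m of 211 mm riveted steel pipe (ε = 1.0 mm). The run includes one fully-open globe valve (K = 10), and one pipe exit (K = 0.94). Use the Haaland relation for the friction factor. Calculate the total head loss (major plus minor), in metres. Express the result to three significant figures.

V = 4Q/(πD²) = 3.403 m/s; V²/2g = 0.5903 m
Re = 5.52×10^5, ε/D = 0.00474 → f = 0.03010 (Haaland)
Major: h_f = f(L/D)·V²/2g = 0.03010·3019·0.5903 = 53.65 m
Minor: ΣK = 10.9; h_m = ΣK·V²/2g = 6.458 m
Total H_L = 53.65 + 6.458 = 60.11 m

H_L ≈ 60.1 m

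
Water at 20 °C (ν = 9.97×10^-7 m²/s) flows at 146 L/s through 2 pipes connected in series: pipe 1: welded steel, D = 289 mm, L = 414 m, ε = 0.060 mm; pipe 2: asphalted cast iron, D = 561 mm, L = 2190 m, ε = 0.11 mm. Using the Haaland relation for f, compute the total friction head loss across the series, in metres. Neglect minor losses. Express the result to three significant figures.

H ≈ 6.55 m

Pipe 1: V = 2.226 m/s, Re = 6.45×10^5, ε/D = 2.08×10^-4, f = 0.01507, h_1 = f(L/D)V²/2g = 5.451 m
Pipe 2: V = 0.5907 m/s, Re = 3.32×10^5, ε/D = 1.96×10^-4, f = 0.01585, h_2 = f(L/D)V²/2g = 1.101 m
Series → Q common, losses add: H = Σh = 6.551 m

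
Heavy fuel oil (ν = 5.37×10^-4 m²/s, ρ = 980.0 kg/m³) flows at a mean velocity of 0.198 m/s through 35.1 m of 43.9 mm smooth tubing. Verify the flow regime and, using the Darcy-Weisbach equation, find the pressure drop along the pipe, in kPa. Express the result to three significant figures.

Re = VD/ν = 0.198·0.04390/5.37×10^-4 = 16.2 → laminar (Re < 2300)
f = 64/Re = 3.954
h_f = f(L/D)V²/(2g) = 3.954·(35.1/0.04390)·0.198²/(2·9.81) = 6.317 m
Δp = ρg·h_f = 980.0·9.81·6.317 = 60.73 kPa

Δp ≈ 60.7 kPa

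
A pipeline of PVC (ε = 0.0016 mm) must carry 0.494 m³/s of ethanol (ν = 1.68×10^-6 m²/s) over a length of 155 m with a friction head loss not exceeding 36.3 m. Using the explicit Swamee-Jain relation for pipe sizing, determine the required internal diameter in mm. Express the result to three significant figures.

Swamee-Jain (Type III): D = 0.66·[ε^1.25·(LQ²/(gh_f))^4.75 + ν·Q^9.4·(L/(gh_f))^5.2]^0.04
LQ²/(gh_f) = 0.1062; L/(gh_f) = 0.4353
Term 1 = ε^1.25·(…)^4.75 = 1.35×10^-12; Term 2 = ν·Q^9.4·(…)^5.2 = 2.94×10^-11
D = 0.66·(1.35×10^-12 + 2.94×10^-11)^0.04 = 0.2506 m = 251 mm
Check: V = 10.0 m/s, Re = 1.49×10^6, f = 0.01107, h_f = 35.0 m ≈ 36.3 m ✓

D ≈ 251 mm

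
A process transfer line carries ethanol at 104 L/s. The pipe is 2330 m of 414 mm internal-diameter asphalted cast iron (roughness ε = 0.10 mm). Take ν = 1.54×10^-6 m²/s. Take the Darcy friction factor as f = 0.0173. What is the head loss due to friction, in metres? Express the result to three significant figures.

V = 4Q/(πD²) = 4·0.104/(π·0.414²) = 0.7726 m/s
h_f = f(L/D)V²/(2g) = 0.01730·(2330/0.414)·0.7726²/(2·9.81) = 2.962 m

h_f ≈ 2.96 m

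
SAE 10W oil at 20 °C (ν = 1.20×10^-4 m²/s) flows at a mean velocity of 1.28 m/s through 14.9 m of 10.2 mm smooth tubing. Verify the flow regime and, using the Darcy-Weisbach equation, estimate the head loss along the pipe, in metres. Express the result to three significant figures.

Re = VD/ν = 1.28·0.01020/1.20×10^-4 = 109 → laminar (Re < 2300)
f = 64/Re = 0.5882
h_f = f(L/D)V²/(2g) = 0.5882·(14.9/0.01020)·1.28²/(2·9.81) = 71.76 m

h_f ≈ 71.8 m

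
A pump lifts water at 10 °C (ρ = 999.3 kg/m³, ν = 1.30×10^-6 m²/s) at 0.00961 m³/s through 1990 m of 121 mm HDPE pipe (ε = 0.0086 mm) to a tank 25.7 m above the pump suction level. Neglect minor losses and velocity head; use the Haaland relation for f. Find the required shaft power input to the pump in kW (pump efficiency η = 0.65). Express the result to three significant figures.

P_shaft ≈ 5.34 kW

V = 4Q/(πD²) = 0.8357 m/s; Re = 7.78×10^4; ε/D = 7.11×10^-5; f = 0.01906
h_f = f(L/D)V²/2g = 11.16 m
Total head H = z + h_f = 25.7 + 11.16 = 36.86 m
P_hyd = ρgQH = 999.3·9.81·0.00961·36.86 = 3.472 kW
P_shaft = P_hyd/η = 3.472/0.65 = 5.342 kW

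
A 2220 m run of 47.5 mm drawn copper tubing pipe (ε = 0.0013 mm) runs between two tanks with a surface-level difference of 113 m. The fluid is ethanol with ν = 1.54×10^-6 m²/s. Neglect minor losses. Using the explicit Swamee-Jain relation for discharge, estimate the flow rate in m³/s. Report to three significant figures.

Swamee-Jain (Type II): Q = -0.965·√(gD⁵h_f/L)·ln[ε/(3.7D) + √(3.17ν²L/(gD³h_f))]
√(gD⁵h_f/L) = √(9.81·0.0475⁵·113/2220) = 3.475×10^-4
ε/(3.7D) = 7.40×10^-6; √(3.17ν²L/(gD³h_f)) = 3.75×10^-4
Q = -0.965·3.475×10^-4·ln(3.822×10^-4) = 0.002639 m³/s
Check: V = 1.49 m/s, Re = 4.59×10^4, f = 0.02127, h_f = 112 m ≈ 113 m ✓

Q ≈ 0.00264 m³/s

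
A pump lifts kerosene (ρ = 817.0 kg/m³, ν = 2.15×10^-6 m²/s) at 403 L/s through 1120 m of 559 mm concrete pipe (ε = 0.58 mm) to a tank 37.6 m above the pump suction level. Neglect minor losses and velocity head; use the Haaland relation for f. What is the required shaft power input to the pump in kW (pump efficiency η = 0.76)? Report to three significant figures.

P_shaft ≈ 184 kW

V = 4Q/(πD²) = 1.642 m/s; Re = 4.27×10^5; ε/D = 0.00104; f = 0.02045
h_f = f(L/D)V²/2g = 5.630 m
Total head H = z + h_f = 37.6 + 5.630 = 43.23 m
P_hyd = ρgQH = 817.0·9.81·0.403·43.23 = 139.6 kW
P_shaft = P_hyd/η = 139.6/0.76 = 183.7 kW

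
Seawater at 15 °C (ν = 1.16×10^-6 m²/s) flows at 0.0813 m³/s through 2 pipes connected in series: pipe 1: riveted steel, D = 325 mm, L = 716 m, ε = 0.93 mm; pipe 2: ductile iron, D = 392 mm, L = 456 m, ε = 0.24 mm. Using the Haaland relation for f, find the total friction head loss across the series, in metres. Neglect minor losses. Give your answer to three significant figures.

H ≈ 3.35 m

Pipe 1: V = 0.9800 m/s, Re = 2.75×10^5, ε/D = 0.00286, f = 0.02633, h_1 = f(L/D)V²/2g = 2.839 m
Pipe 2: V = 0.6736 m/s, Re = 2.28×10^5, ε/D = 6.12×10^-4, f = 0.01903, h_2 = f(L/D)V²/2g = 0.5119 m
Series → Q common, losses add: H = Σh = 3.351 m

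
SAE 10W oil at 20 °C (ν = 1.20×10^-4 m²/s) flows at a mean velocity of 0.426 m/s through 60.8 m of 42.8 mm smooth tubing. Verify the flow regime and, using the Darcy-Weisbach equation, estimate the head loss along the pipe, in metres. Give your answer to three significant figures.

h_f ≈ 5.53 m

Re = VD/ν = 0.426·0.04280/1.20×10^-4 = 152 → laminar (Re < 2300)
f = 64/Re = 0.4212
h_f = f(L/D)V²/(2g) = 0.4212·(60.8/0.04280)·0.426²/(2·9.81) = 5.535 m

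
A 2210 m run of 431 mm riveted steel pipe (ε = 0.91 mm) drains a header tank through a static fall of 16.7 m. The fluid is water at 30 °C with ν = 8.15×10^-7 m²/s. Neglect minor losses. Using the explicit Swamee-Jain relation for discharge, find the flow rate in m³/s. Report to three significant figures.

Swamee-Jain (Type II): Q = -0.965·√(gD⁵h_f/L)·ln[ε/(3.7D) + √(3.17ν²L/(gD³h_f))]
√(gD⁵h_f/L) = √(9.81·0.431⁵·16.7/2210) = 0.03320
ε/(3.7D) = 5.71×10^-4; √(3.17ν²L/(gD³h_f)) = 1.88×10^-5
Q = -0.965·0.03320·ln(5.895×10^-4) = 0.2383 m³/s
Check: V = 1.63 m/s, Re = 8.64×10^5, f = 0.02405, h_f = 16.8 m ≈ 16.7 m ✓

Q ≈ 0.238 m³/s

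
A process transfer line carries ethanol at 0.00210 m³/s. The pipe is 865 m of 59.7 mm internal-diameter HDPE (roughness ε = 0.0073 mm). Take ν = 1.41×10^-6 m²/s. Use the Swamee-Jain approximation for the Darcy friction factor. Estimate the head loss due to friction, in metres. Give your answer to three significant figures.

V = 4Q/(πD²) = 4·0.00210/(π·0.0597²) = 0.7502 m/s
Re = VD/ν = 0.7502·0.0597/1.41×10^-6 = 3.18×10^4 → turbulent
ε/D = 0.0073/59.7 = 1.22×10^-4
Swamee-Jain: f = 0.02344
h_f = f(L/D)V²/(2g) = 0.02344·(865/0.0597)·0.7502²/(2·9.81) = 9.744 m

h_f ≈ 9.74 m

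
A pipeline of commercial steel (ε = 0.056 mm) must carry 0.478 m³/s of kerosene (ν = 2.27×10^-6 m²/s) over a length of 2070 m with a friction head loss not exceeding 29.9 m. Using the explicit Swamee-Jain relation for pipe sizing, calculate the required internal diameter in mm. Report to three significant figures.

Swamee-Jain (Type III): D = 0.66·[ε^1.25·(LQ²/(gh_f))^4.75 + ν·Q^9.4·(L/(gh_f))^5.2]^0.04
LQ²/(gh_f) = 1.612; L/(gh_f) = 7.057
Term 1 = ε^1.25·(…)^4.75 = 4.69×10^-5; Term 2 = ν·Q^9.4·(…)^5.2 = 5.70×10^-5
D = 0.66·(4.69×10^-5 + 5.70×10^-5)^0.04 = 0.4573 m = 457 mm
Check: V = 2.91 m/s, Re = 5.86×10^5, f = 0.01448, h_f = 28.3 m ≈ 29.9 m ✓

D ≈ 457 mm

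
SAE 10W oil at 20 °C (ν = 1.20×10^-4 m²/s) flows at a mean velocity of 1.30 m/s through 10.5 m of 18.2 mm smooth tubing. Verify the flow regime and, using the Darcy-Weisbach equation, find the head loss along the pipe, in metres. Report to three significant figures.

h_f ≈ 16.1 m

Re = VD/ν = 1.30·0.01820/1.20×10^-4 = 197 → laminar (Re < 2300)
f = 64/Re = 0.3246
h_f = f(L/D)V²/(2g) = 0.3246·(10.5/0.01820)·1.30²/(2·9.81) = 16.13 m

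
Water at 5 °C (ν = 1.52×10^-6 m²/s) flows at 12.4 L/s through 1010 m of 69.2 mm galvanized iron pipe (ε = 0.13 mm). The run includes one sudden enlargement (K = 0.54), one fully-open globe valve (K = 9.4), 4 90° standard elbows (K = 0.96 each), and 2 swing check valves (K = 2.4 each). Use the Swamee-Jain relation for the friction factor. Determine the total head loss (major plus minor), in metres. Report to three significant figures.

V = 4Q/(πD²) = 3.297 m/s; V²/2g = 0.5540 m
Re = 1.50×10^5, ε/D = 0.00188 → f = 0.02444 (Swamee-Jain)
Major: h_f = f(L/D)·V²/2g = 0.02444·14595·0.5540 = 197.7 m
Minor: ΣK = 18.6; h_m = ΣK·V²/2g = 10.29 m
Total H_L = 197.7 + 10.29 = 207.9 m

H_L ≈ 208 m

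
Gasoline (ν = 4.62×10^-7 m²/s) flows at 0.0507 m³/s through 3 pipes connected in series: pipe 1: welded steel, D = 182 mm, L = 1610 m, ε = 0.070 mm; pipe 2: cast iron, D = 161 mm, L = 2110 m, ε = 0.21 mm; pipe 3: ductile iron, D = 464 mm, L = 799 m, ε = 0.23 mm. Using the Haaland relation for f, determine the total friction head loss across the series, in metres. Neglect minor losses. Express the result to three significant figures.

Pipe 1: V = 1.949 m/s, Re = 7.68×10^5, ε/D = 3.85×10^-4, f = 0.01647, h_1 = f(L/D)V²/2g = 28.20 m
Pipe 2: V = 2.490 m/s, Re = 8.68×10^5, ε/D = 0.00130, f = 0.02126, h_2 = f(L/D)V²/2g = 88.10 m
Pipe 3: V = 0.2998 m/s, Re = 3.01×10^5, ε/D = 4.96×10^-4, f = 0.01804, h_3 = f(L/D)V²/2g = 0.1424 m
Series → Q common, losses add: H = Σh = 116.4 m

H ≈ 116 m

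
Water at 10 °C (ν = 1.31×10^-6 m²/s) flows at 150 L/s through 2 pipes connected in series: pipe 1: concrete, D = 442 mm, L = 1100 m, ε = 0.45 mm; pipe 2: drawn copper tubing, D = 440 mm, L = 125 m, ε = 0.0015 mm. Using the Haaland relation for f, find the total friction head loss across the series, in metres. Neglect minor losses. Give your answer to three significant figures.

Pipe 1: V = 0.9776 m/s, Re = 3.30×10^5, ε/D = 0.00102, f = 0.02053, h_1 = f(L/D)V²/2g = 2.489 m
Pipe 2: V = 0.9865 m/s, Re = 3.31×10^5, ε/D = 3.41×10^-6, f = 0.01411, h_2 = f(L/D)V²/2g = 0.1988 m
Series → Q common, losses add: H = Σh = 2.687 m

H ≈ 2.69 m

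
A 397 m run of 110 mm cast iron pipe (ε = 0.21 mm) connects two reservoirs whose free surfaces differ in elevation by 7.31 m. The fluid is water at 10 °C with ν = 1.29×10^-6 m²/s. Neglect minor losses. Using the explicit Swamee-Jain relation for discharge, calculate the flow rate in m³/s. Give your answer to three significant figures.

Q ≈ 0.0120 m³/s

Swamee-Jain (Type II): Q = -0.965·√(gD⁵h_f/L)·ln[ε/(3.7D) + √(3.17ν²L/(gD³h_f))]
√(gD⁵h_f/L) = √(9.81·0.110⁵·7.31/397) = 0.001706
ε/(3.7D) = 5.16×10^-4; √(3.17ν²L/(gD³h_f)) = 1.48×10^-4
Q = -0.965·0.001706·ln(6.641×10^-4) = 0.01204 m³/s
Check: V = 1.27 m/s, Re = 1.08×10^5, f = 0.02497, h_f = 7.38 m ≈ 7.31 m ✓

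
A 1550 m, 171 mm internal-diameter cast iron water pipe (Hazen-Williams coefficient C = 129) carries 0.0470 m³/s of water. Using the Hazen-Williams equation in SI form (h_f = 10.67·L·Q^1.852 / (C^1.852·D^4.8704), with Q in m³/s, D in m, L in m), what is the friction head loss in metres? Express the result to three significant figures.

h_f ≈ 38.6 m

h_f = 10.67·1550·0.0470^1.852 / (129^1.852·0.171^4.8704) = 38.55 m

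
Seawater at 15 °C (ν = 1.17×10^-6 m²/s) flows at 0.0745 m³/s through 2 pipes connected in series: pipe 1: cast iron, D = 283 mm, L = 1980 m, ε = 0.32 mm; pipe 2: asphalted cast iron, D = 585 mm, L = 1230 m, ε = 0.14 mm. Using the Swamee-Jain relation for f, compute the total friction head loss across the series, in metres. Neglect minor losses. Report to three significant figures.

H ≈ 10.8 m

Pipe 1: V = 1.184 m/s, Re = 2.86×10^5, ε/D = 0.00113, f = 0.02131, h_1 = f(L/D)V²/2g = 10.66 m
Pipe 2: V = 0.2772 m/s, Re = 1.39×10^5, ε/D = 2.39×10^-4, f = 0.01827, h_2 = f(L/D)V²/2g = 0.1504 m
Series → Q common, losses add: H = Σh = 10.81 m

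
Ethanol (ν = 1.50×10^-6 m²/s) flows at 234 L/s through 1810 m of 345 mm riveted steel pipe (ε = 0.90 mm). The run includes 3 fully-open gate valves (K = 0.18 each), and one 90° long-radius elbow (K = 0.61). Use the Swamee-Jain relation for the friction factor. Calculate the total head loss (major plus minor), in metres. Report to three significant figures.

H_L ≈ 43.1 m

V = 4Q/(πD²) = 2.503 m/s; V²/2g = 0.3194 m
Re = 5.76×10^5, ε/D = 0.00261 → f = 0.02553 (Swamee-Jain)
Major: h_f = f(L/D)·V²/2g = 0.02553·5246·0.3194 = 42.78 m
Minor: ΣK = 1.15; h_m = ΣK·V²/2g = 0.3673 m
Total H_L = 42.78 + 0.3673 = 43.14 m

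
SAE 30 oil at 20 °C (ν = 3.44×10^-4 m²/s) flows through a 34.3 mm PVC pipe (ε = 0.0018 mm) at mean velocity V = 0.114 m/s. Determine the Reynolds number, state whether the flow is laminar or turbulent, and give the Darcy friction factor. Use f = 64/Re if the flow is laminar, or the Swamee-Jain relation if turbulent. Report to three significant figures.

Re = VD/ν = 0.1140·0.0343/3.44×10^-4 = 11.4
Re < 2300 → laminar → f = 64/Re = 5.630

Re ≈ 11.4; laminar; f = 64/Re ≈ 5.63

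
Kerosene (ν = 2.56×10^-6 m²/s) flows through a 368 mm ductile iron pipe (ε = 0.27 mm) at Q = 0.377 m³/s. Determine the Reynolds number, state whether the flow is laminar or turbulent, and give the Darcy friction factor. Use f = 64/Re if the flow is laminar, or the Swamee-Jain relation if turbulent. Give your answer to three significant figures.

Re ≈ 5.10×10^5; turbulent; f ≈ 0.0191

V = 4Q/(πD²) = 3.545 m/s
Re = VD/ν = 3.545·0.368/2.56×10^-6 = 5.10×10^5
Re > 4000 → turbulent; ε/D = 7.34×10^-4
Swamee-Jain: f = 0.01908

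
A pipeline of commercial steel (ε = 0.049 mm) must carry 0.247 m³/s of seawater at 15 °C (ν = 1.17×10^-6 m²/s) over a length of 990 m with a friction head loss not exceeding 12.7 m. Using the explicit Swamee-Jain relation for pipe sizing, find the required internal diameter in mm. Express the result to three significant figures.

Swamee-Jain (Type III): D = 0.66·[ε^1.25·(LQ²/(gh_f))^4.75 + ν·Q^9.4·(L/(gh_f))^5.2]^0.04
LQ²/(gh_f) = 0.4848; L/(gh_f) = 7.946
Term 1 = ε^1.25·(…)^4.75 = 1.32×10^-7; Term 2 = ν·Q^9.4·(…)^5.2 = 1.10×10^-7
D = 0.66·(1.32×10^-7 + 1.10×10^-7)^0.04 = 0.3588 m = 359 mm
Check: V = 2.44 m/s, Re = 7.49×10^5, f = 0.01433, h_f = 12.0 m ≈ 12.7 m ✓

D ≈ 359 mm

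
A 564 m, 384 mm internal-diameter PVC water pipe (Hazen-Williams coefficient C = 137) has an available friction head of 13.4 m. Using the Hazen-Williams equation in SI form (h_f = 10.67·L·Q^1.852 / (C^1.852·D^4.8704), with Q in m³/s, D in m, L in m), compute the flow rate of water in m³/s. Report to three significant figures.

Rearranging: Q = [h_f·C^1.852·D^4.8704 / (10.67·L)]^(1/1.852)
Q = [13.4·137^1.852·0.384^4.8704 / (10.67·564)]^0.540 = 0.4087 m³/s

Q ≈ 0.409 m³/s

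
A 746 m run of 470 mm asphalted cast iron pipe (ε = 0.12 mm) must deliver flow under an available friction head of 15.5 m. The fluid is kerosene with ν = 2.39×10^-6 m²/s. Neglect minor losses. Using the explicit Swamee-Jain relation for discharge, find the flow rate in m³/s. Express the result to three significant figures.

Q ≈ 0.609 m³/s

Swamee-Jain (Type II): Q = -0.965·√(gD⁵h_f/L)·ln[ε/(3.7D) + √(3.17ν²L/(gD³h_f))]
√(gD⁵h_f/L) = √(9.81·0.470⁵·15.5/746) = 0.06837
ε/(3.7D) = 6.90×10^-5; √(3.17ν²L/(gD³h_f)) = 2.93×10^-5
Q = -0.965·0.06837·ln(9.826×10^-5) = 0.6088 m³/s
Check: V = 3.51 m/s, Re = 6.90×10^5, f = 0.01566, h_f = 15.6 m ≈ 15.5 m ✓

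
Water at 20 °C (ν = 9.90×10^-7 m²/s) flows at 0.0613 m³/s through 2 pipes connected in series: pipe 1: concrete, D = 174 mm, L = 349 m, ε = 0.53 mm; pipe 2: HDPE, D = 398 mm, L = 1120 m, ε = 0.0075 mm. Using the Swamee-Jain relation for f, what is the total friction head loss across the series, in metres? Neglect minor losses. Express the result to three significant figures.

H ≈ 18.7 m

Pipe 1: V = 2.578 m/s, Re = 4.53×10^5, ε/D = 0.00305, f = 0.02669, h_1 = f(L/D)V²/2g = 18.13 m
Pipe 2: V = 0.4927 m/s, Re = 1.98×10^5, ε/D = 1.88×10^-5, f = 0.01573, h_2 = f(L/D)V²/2g = 0.5478 m
Series → Q common, losses add: H = Σh = 18.68 m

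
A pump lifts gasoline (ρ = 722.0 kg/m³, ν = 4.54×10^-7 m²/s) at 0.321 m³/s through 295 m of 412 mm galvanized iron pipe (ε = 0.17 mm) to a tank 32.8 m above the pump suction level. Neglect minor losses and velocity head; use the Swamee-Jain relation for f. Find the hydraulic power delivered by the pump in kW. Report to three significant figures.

P_hyd ≈ 82.4 kW

V = 4Q/(πD²) = 2.408 m/s; Re = 2.19×10^6; ε/D = 4.13×10^-4; f = 0.01635
h_f = f(L/D)V²/2g = 3.459 m
Total head H = z + h_f = 32.8 + 3.459 = 36.26 m
P_hyd = ρgQH = 722.0·9.81·0.321·36.26 = 82.44 kW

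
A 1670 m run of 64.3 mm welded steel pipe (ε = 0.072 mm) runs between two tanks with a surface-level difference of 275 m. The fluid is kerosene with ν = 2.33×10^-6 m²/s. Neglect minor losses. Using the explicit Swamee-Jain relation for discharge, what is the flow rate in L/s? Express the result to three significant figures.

Q ≈ 9.77 L/s

Swamee-Jain (Type II): Q = -0.965·√(gD⁵h_f/L)·ln[ε/(3.7D) + √(3.17ν²L/(gD³h_f))]
√(gD⁵h_f/L) = √(9.81·0.0643⁵·275/1670) = 0.001333
ε/(3.7D) = 3.03×10^-4; √(3.17ν²L/(gD³h_f)) = 2.00×10^-4
Q = -0.965·0.001333·ln(5.028×10^-4) = 0.009767 m³/s
Check: V = 3.01 m/s, Re = 8.30×10^4, f = 0.02315, h_f = 277 m ≈ 275 m ✓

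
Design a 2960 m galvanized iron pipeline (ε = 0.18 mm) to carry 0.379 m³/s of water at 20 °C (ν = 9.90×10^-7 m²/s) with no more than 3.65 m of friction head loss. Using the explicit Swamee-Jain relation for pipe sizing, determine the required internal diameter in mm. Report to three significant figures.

D ≈ 695 mm

Swamee-Jain (Type III): D = 0.66·[ε^1.25·(LQ²/(gh_f))^4.75 + ν·Q^9.4·(L/(gh_f))^5.2]^0.04
LQ²/(gh_f) = 11.87; L/(gh_f) = 82.67
Term 1 = ε^1.25·(…)^4.75 = 2.65; Term 2 = ν·Q^9.4·(…)^5.2 = 1.01
D = 0.66·(2.65 + 1.01)^0.04 = 0.6952 m = 695 mm
Check: V = 0.999 m/s, Re = 7.01×10^5, f = 0.01567, h_f = 3.39 m ≈ 3.65 m ✓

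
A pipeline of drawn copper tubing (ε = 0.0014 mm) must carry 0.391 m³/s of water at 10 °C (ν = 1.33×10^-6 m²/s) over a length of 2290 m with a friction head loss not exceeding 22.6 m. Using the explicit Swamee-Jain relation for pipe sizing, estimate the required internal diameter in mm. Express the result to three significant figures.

Swamee-Jain (Type III): D = 0.66·[ε^1.25·(LQ²/(gh_f))^4.75 + ν·Q^9.4·(L/(gh_f))^5.2]^0.04
LQ²/(gh_f) = 1.579; L/(gh_f) = 10.33
Term 1 = ε^1.25·(…)^4.75 = 4.22×10^-7; Term 2 = ν·Q^9.4·(…)^5.2 = 3.66×10^-5
D = 0.66·(4.22×10^-7 + 3.66×10^-5)^0.04 = 0.4388 m = 439 mm
Check: V = 2.59 m/s, Re = 8.53×10^5, f = 0.01200, h_f = 21.3 m ≈ 22.6 m ✓

D ≈ 439 mm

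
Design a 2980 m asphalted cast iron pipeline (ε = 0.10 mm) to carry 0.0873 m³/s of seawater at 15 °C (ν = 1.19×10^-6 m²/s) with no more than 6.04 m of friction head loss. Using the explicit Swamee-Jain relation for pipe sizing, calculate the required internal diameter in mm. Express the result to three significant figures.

Swamee-Jain (Type III): D = 0.66·[ε^1.25·(LQ²/(gh_f))^4.75 + ν·Q^9.4·(L/(gh_f))^5.2]^0.04
LQ²/(gh_f) = 0.3833; L/(gh_f) = 50.29
Term 1 = ε^1.25·(…)^4.75 = 1.05×10^-7; Term 2 = ν·Q^9.4·(…)^5.2 = 9.31×10^-8
D = 0.66·(1.05×10^-7 + 9.31×10^-8)^0.04 = 0.3560 m = 356 mm
Check: V = 0.877 m/s, Re = 2.62×10^5, f = 0.01715, h_f = 5.63 m ≈ 6.04 m ✓

D ≈ 356 mm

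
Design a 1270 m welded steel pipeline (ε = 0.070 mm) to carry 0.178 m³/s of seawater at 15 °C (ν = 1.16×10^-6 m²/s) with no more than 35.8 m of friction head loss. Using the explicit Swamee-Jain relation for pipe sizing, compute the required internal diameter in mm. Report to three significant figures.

D ≈ 275 mm

Swamee-Jain (Type III): D = 0.66·[ε^1.25·(LQ²/(gh_f))^4.75 + ν·Q^9.4·(L/(gh_f))^5.2]^0.04
LQ²/(gh_f) = 0.1146; L/(gh_f) = 3.616
Term 1 = ε^1.25·(…)^4.75 = 2.17×10^-10; Term 2 = ν·Q^9.4·(…)^5.2 = 8.34×10^-11
D = 0.66·(2.17×10^-10 + 8.34×10^-11)^0.04 = 0.2746 m = 275 mm
Check: V = 3.01 m/s, Re = 7.12×10^5, f = 0.01562, h_f = 33.3 m ≈ 35.8 m ✓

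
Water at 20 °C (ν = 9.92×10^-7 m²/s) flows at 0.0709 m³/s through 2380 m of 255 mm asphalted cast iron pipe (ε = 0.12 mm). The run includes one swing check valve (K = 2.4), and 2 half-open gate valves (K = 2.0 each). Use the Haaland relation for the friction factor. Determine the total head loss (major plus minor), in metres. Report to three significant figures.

V = 4Q/(πD²) = 1.388 m/s; V²/2g = 0.09823 m
Re = 3.57×10^5, ε/D = 4.71×10^-4 → f = 0.01770 (Haaland)
Major: h_f = f(L/D)·V²/2g = 0.01770·9333·0.09823 = 16.23 m
Minor: ΣK = 6.40; h_m = ΣK·V²/2g = 0.6287 m
Total H_L = 16.23 + 0.6287 = 16.86 m

H_L ≈ 16.9 m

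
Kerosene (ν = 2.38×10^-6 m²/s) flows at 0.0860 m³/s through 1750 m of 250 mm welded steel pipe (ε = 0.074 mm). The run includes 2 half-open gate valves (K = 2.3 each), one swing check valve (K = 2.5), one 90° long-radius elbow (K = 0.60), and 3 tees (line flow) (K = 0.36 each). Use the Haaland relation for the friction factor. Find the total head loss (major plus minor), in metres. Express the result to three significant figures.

V = 4Q/(πD²) = 1.752 m/s; V²/2g = 0.1564 m
Re = 1.84×10^5, ε/D = 2.96×10^-4 → f = 0.01765 (Haaland)
Major: h_f = f(L/D)·V²/2g = 0.01765·7000·0.1564 = 19.33 m
Minor: ΣK = 8.78; h_m = ΣK·V²/2g = 1.374 m
Total H_L = 19.33 + 1.374 = 20.70 m

H_L ≈ 20.7 m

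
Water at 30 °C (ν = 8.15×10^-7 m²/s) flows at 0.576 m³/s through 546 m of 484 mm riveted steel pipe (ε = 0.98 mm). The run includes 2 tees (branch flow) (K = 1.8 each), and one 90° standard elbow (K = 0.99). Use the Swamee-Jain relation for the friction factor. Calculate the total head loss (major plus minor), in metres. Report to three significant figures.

H_L ≈ 15.6 m

V = 4Q/(πD²) = 3.131 m/s; V²/2g = 0.4996 m
Re = 1.86×10^6, ε/D = 0.00202 → f = 0.02365 (Swamee-Jain)
Major: h_f = f(L/D)·V²/2g = 0.02365·1128·0.4996 = 13.33 m
Minor: ΣK = 4.59; h_m = ΣK·V²/2g = 2.293 m
Total H_L = 13.33 + 2.293 = 15.62 m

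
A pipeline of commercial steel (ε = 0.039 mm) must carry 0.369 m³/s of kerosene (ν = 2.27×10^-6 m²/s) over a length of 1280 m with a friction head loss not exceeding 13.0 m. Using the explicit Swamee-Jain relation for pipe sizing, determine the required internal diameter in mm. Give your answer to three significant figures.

Swamee-Jain (Type III): D = 0.66·[ε^1.25·(LQ²/(gh_f))^4.75 + ν·Q^9.4·(L/(gh_f))^5.2]^0.04
LQ²/(gh_f) = 1.367; L/(gh_f) = 10.04
Term 1 = ε^1.25·(…)^4.75 = 1.36×10^-5; Term 2 = ν·Q^9.4·(…)^5.2 = 3.12×10^-5
D = 0.66·(1.36×10^-5 + 3.12×10^-5)^0.04 = 0.4422 m = 442 mm
Check: V = 2.40 m/s, Re = 4.68×10^5, f = 0.01444, h_f = 12.3 m ≈ 13.0 m ✓

D ≈ 442 mm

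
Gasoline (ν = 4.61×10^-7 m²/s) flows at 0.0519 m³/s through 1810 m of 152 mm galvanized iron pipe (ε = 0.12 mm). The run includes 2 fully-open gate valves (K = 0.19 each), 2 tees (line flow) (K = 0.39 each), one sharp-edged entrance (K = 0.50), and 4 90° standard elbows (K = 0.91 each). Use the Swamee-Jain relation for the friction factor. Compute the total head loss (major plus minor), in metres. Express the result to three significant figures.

H_L ≈ 96.7 m

V = 4Q/(πD²) = 2.860 m/s; V²/2g = 0.4169 m
Re = 9.43×10^5, ε/D = 7.89×10^-4 → f = 0.01903 (Swamee-Jain)
Major: h_f = f(L/D)·V²/2g = 0.01903·11908·0.4169 = 94.49 m
Minor: ΣK = 5.30; h_m = ΣK·V²/2g = 2.210 m
Total H_L = 94.49 + 2.210 = 96.70 m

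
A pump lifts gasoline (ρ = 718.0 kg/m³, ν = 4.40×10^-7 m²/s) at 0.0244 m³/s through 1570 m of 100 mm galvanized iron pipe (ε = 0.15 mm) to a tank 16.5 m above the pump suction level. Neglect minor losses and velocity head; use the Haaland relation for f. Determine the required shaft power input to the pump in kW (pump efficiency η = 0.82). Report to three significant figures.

P_shaft ≈ 39.2 kW

V = 4Q/(πD²) = 3.107 m/s; Re = 7.06×10^5; ε/D = 0.00150; f = 0.02205
h_f = f(L/D)V²/2g = 170.3 m
Total head H = z + h_f = 16.5 + 170.3 = 186.8 m
P_hyd = ρgQH = 718.0·9.81·0.0244·186.8 = 32.11 kW
P_shaft = P_hyd/η = 32.11/0.82 = 39.15 kW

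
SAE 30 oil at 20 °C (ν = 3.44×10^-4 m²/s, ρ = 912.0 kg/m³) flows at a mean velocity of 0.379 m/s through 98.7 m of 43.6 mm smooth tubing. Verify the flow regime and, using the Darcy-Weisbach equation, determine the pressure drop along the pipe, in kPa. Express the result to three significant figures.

Re = VD/ν = 0.379·0.04360/3.44×10^-4 = 48.0 → laminar (Re < 2300)
f = 64/Re = 1.332
h_f = f(L/D)V²/(2g) = 1.332·(98.7/0.04360)·0.379²/(2·9.81) = 22.08 m
Δp = ρg·h_f = 912.0·9.81·22.08 = 197.6 kPa

Δp ≈ 198 kPa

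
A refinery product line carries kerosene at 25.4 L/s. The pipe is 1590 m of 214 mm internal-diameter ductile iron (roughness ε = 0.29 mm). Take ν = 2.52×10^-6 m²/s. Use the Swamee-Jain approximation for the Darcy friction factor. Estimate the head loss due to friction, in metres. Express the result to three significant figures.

V = 4Q/(πD²) = 4·0.0254/(π·0.214²) = 0.7062 m/s
Re = VD/ν = 0.7062·0.214/2.52×10^-6 = 6.00×10^4 → turbulent
ε/D = 0.29/214 = 0.00136
Swamee-Jain: f = 0.02465
h_f = f(L/D)V²/(2g) = 0.02465·(1590/0.214)·0.7062²/(2·9.81) = 4.656 m

h_f ≈ 4.66 m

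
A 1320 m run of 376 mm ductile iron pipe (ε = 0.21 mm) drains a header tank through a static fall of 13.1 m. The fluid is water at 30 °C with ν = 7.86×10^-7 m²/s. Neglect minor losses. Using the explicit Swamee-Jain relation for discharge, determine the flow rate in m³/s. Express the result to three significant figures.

Q ≈ 0.226 m³/s

Swamee-Jain (Type II): Q = -0.965·√(gD⁵h_f/L)·ln[ε/(3.7D) + √(3.17ν²L/(gD³h_f))]
√(gD⁵h_f/L) = √(9.81·0.376⁵·13.1/1320) = 0.02705
ε/(3.7D) = 1.51×10^-4; √(3.17ν²L/(gD³h_f)) = 1.95×10^-5
Q = -0.965·0.02705·ln(1.704×10^-4) = 0.2265 m³/s
Check: V = 2.04 m/s, Re = 9.76×10^5, f = 0.01770, h_f = 13.2 m ≈ 13.1 m ✓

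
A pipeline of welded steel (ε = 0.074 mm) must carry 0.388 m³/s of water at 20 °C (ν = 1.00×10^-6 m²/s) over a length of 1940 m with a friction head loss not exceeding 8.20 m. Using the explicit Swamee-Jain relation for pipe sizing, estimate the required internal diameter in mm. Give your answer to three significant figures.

Swamee-Jain (Type III): D = 0.66·[ε^1.25·(LQ²/(gh_f))^4.75 + ν·Q^9.4·(L/(gh_f))^5.2]^0.04
LQ²/(gh_f) = 3.631; L/(gh_f) = 24.12
Term 1 = ε^1.25·(…)^4.75 = 0.00314; Term 2 = ν·Q^9.4·(…)^5.2 = 0.00210
D = 0.66·(0.00314 + 0.00210)^0.04 = 0.5350 m = 535 mm
Check: V = 1.73 m/s, Re = 9.23×10^5, f = 0.01412, h_f = 7.78 m ≈ 8.20 m ✓

D ≈ 535 mm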